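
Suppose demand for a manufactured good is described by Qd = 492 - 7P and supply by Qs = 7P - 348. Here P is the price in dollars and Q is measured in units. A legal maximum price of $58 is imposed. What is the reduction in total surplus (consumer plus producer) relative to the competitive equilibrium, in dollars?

28

In a free market, 492 - 7P = 7P - 348 gives the equilibrium P* = 60, Q* = 72.
The ceiling of 58 is below the equilibrium price 60, so it binds.
At P = 58: Qd = 492 - 7·58 = 86 and Qs = 7·58 - 348 = 58.
Quantity traded falls to 58. At Q = 58 the demand price is (492 - 58)/7 = 62 and the supply price is (348 + 58)/7 = 58.
Deadweight loss = ½ · (62 - 58) · (72 - 58) = ½ · 4 · 14 = 28.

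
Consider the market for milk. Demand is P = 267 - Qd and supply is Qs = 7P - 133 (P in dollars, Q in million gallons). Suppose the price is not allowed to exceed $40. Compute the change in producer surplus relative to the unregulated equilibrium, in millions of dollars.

Rearranging demand gives Qd = 267 - P. In a free market, 267 - P = 7P - 133 gives the equilibrium P* = 50, Q* = 217.
Because the ceiling (40) lies below the market-clearing price, it is binding.
At P = 40: Qd = 267 - 40 = 227 and Qs = 7·40 - 133 = 147.
Producer surplus without the control is ½ · (50 - 19) · 217 = 3363.5.
With the ceiling, producers sell 147 units at 40, so PS = ½ · (40 - 19) · 147 = 1543.5.
Change in producer surplus = 1543.5 - 3363.5 = -1820.

-1820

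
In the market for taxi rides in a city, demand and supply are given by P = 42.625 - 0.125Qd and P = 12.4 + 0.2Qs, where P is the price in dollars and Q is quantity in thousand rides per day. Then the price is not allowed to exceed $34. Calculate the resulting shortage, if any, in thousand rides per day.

Rearranging demand gives Qd = 341 - 8P; rearranging supply gives Qs = 5P - 62. Without the control the market clears where 341 - 8P = 5P - 62, i.e. P* = 31 and Q* = 93.
Since 34 is above P* = 31, the ceiling does not bind and the free-market outcome prevails.
Since the control does not bind, there is no shortage.

0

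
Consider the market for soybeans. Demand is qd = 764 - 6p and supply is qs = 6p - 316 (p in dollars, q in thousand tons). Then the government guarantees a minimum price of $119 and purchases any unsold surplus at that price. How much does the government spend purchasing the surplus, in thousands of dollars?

41412

Equilibrium: 764 - 6p = 6p - 316, so 1080 = 12p and p* = 90, q* = 224.
Because the floor (119) lies above the market-clearing price, it is binding.
At p = 119: qd = 764 - 6·119 = 50 and qs = 6·119 - 316 = 398.
Surplus = qs - qd = 348.
Government expenditure = surplus × support price = 348 × 119 = 41412.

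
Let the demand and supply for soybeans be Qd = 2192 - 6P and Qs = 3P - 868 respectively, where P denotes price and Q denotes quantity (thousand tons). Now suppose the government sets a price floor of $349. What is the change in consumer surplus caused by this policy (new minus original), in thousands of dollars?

-1125

Equilibrium: 2192 - 6P = 3P - 868, so 3060 = 9P and P* = 340, Q* = 152.
Since 349 > 340, the floor is binding.
At P = 349: Qd = 2192 - 6·349 = 98 and Qs = 3·349 - 868 = 179.
Consumer surplus without the control is ½ · (1096/3 - 340) · 152 = 5776/3.
With the floor, consumers buy 98 units at 349, so CS = ½ · (1096/3 - 349) · 98 = 2401/3.
Change in consumer surplus = 2401/3 - 5776/3 = -1125.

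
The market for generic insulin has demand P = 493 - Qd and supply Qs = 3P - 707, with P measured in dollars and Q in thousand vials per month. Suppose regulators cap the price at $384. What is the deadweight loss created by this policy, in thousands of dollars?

0

Rearranging demand gives Qd = 493 - P. Without the control the market clears where 493 - P = 3P - 707, i.e. P* = 300 and Q* = 193.
The ceiling of 384 is above the equilibrium price 300, so it is not binding; the market clears at P* = 300, Q* = 193.
Since the control does not bind, no trades are prevented and deadweight loss is zero.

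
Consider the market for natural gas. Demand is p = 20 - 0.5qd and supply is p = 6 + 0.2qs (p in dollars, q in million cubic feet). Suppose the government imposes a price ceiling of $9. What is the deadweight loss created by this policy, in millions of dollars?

8.75

Rearranging demand gives qd = 40 - 2p; rearranging supply gives qs = 5p - 30. Without the control the market clears where 40 - 2p = 5p - 30, i.e. p* = 10 and q* = 20.
Because the ceiling (9) lies below the market-clearing price, it is binding.
At p = 9: qd = 40 - 2·9 = 22 and qs = 5·9 - 30 = 15.
Quantity traded falls to 15. At q = 15 the demand price is (40 - 15)/2 = 12.5 and the supply price is (30 + 15)/5 = 9.
Deadweight loss = ½ · (12.5 - 9) · (20 - 15) = ½ · 3.5 · 5 = 8.75.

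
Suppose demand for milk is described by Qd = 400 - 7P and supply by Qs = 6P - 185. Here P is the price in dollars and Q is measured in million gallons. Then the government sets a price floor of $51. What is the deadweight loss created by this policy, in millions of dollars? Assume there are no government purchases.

273

Setting quantity demanded equal to quantity supplied, 400 - 7P = 6P - 185, gives P* = 45 and Q* = 85.
Since 51 > 45, the floor is binding.
At P = 51: Qd = 400 - 7·51 = 43 and Qs = 6·51 - 185 = 121.
Quantity traded falls to 43. At Q = 43 the demand price is (400 - 43)/7 = 51 and the supply price is (185 + 43)/6 = 38.
Deadweight loss = ½ · (51 - 38) · (85 - 43) = ½ · 13 · 42 = 273.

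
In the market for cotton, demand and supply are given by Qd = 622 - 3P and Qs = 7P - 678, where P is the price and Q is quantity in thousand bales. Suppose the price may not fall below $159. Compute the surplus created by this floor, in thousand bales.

Setting quantity demanded equal to quantity supplied, 622 - 3P = 7P - 678, gives P* = 130 and Q* = 232.
The floor of 159 is above the equilibrium price 130, so it binds.
At P = 159: Qd = 622 - 3·159 = 145 and Qs = 7·159 - 678 = 435.
Surplus = Qs - Qd = 435 - 145 = 290.

290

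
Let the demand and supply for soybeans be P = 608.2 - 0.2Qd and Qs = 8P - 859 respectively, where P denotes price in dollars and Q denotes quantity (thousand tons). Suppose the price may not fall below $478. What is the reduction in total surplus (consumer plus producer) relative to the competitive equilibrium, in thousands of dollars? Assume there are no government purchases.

128716.25

Rearranging demand gives Qd = 3041 - 5P. Without the control the market clears where 3041 - 5P = 8P - 859, i.e. P* = 300 and Q* = 1541.
The floor of 478 is above the equilibrium price 300, so it binds.
At P = 478: Qd = 3041 - 5·478 = 651 and Qs = 8·478 - 859 = 2965.
Quantity traded falls to 651. At Q = 651 the demand price is (3041 - 651)/5 = 478 and the supply price is (859 + 651)/8 = 188.75.
Deadweight loss = ½ · (478 - 188.75) · (1541 - 651) = ½ · 289.25 · 890 = 128716.25.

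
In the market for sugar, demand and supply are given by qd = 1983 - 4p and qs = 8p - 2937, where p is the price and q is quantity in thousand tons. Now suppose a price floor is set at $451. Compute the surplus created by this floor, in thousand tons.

Without the control the market clears where 1983 - 4p = 8p - 2937, i.e. p* = 410 and q* = 343.
Because the floor (451) lies above the market-clearing price, it is binding.
At p = 451: qd = 1983 - 4·451 = 179 and qs = 8·451 - 2937 = 671.
Surplus = qs - qd = 671 - 179 = 492.

492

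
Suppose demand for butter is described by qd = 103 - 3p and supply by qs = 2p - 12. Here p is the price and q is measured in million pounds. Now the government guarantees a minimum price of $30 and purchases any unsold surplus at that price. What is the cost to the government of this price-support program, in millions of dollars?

1050

In a free market, 103 - 3p = 2p - 12 gives the equilibrium p* = 23, q* = 34.
Since 30 > 23, the floor is binding.
At p = 30: qd = 103 - 3·30 = 13 and qs = 2·30 - 12 = 48.
Surplus = qs - qd = 35.
Government expenditure = surplus × support price = 35 × 30 = 1050.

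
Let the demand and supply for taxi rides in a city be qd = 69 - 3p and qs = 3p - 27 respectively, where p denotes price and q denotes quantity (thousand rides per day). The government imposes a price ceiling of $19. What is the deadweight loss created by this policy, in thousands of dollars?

Equilibrium: 69 - 3p = 3p - 27, so 96 = 6p and p* = 16, q* = 21.
Since 19 is above p* = 16, the ceiling does not bind and the free-market outcome prevails.
Since the control does not bind, no trades are prevented and deadweight loss is zero.

0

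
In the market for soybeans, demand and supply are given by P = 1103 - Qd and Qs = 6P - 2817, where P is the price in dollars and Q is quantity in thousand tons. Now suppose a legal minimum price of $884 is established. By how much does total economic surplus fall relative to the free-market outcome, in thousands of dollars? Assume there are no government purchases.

61236

Rearranging demand gives Qd = 1103 - P. Without the control the market clears where 1103 - P = 6P - 2817, i.e. P* = 560 and Q* = 543.
Since 884 > 560, the floor is binding.
At P = 884: Qd = 1103 - 884 = 219 and Qs = 6·884 - 2817 = 2487.
Quantity traded falls to 219. At Q = 219 the demand price is 1103 - 219 = 884 and the supply price is (2817 + 219)/6 = 506.
Deadweight loss = ½ · (884 - 506) · (543 - 219) = ½ · 378 · 324 = 61236.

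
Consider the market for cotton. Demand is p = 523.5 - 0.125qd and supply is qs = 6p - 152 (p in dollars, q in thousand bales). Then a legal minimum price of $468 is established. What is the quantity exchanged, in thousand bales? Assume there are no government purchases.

Rearranging demand gives qd = 4188 - 8p. Setting quantity demanded equal to quantity supplied, 4188 - 8p = 6p - 152, gives p* = 310 and q* = 1708.
Since 468 > 310, the floor is binding.
At p = 468: qd = 4188 - 8·468 = 444 and qs = 6·468 - 152 = 2656.
The quantity actually transacted is the short side, demand: 444.

444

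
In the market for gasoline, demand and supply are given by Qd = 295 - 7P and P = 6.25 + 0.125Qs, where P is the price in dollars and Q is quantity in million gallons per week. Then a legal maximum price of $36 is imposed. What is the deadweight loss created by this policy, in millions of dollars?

Rearranging supply gives Qs = 8P - 50. Without the control the market clears where 295 - 7P = 8P - 50, i.e. P* = 23 and Q* = 134.
The ceiling of 36 is above the equilibrium price 23, so it is not binding; the market clears at P* = 23, Q* = 134.
Since the control does not bind, no trades are prevented and deadweight loss is zero.

0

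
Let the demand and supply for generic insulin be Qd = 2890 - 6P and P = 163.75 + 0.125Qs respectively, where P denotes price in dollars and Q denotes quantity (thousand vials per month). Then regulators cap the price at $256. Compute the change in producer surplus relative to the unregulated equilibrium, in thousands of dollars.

-40216

Rearranging supply gives Qs = 8P - 1310. Equilibrium: 2890 - 6P = 8P - 1310, so 4200 = 14P and P* = 300, Q* = 1090.
The ceiling of 256 is below the equilibrium price 300, so it binds.
At P = 256: Qd = 2890 - 6·256 = 1354 and Qs = 8·256 - 1310 = 738.
Producer surplus without the control is ½ · (300 - 163.75) · 1090 = 74256.25.
With the ceiling, producers sell 738 units at 256, so PS = ½ · (256 - 163.75) · 738 = 34040.25.
Change in producer surplus = 34040.25 - 74256.25 = -40216.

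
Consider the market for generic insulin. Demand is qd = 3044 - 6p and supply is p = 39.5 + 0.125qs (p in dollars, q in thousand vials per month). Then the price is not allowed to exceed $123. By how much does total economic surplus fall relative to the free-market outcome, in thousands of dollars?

Rearranging supply gives qs = 8p - 316. In a free market, 3044 - 6p = 8p - 316 gives the equilibrium p* = 240, q* = 1604.
Because the ceiling (123) lies below the market-clearing price, it is binding.
At p = 123: qd = 3044 - 6·123 = 2306 and qs = 8·123 - 316 = 668.
Quantity traded falls to 668. At q = 668 the demand price is (3044 - 668)/6 = 396 and the supply price is (316 + 668)/8 = 123.
Deadweight loss = ½ · (396 - 123) · (1604 - 668) = ½ · 273 · 936 = 127764.

127764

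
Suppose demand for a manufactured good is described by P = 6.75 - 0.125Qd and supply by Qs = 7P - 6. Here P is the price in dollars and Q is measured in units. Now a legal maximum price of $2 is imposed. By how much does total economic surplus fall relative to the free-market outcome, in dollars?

26.25

Rearranging demand gives Qd = 54 - 8P. Equilibrium: 54 - 8P = 7P - 6, so 60 = 15P and P* = 4, Q* = 22.
Because the ceiling (2) lies below the market-clearing price, it is binding.
At P = 2: Qd = 54 - 8·2 = 38 and Qs = 7·2 - 6 = 8.
Quantity traded falls to 8. At Q = 8 the demand price is (54 - 8)/8 = 5.75 and the supply price is (6 + 8)/7 = 2.
Deadweight loss = ½ · (5.75 - 2) · (22 - 8) = ½ · 3.75 · 14 = 26.25.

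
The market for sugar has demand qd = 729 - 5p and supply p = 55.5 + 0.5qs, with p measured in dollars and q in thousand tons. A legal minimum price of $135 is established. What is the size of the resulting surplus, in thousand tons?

Rearranging supply gives qs = 2p - 111. Setting quantity demanded equal to quantity supplied, 729 - 5p = 2p - 111, gives p* = 120 and q* = 129.
Since 135 > 120, the floor is binding.
At p = 135: qd = 729 - 5·135 = 54 and qs = 2·135 - 111 = 159.
Surplus = qs - qd = 159 - 54 = 105.

105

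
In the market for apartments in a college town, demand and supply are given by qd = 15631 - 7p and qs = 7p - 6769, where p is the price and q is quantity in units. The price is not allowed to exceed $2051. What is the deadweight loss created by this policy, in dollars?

0

Without the control the market clears where 15631 - 7p = 7p - 6769, i.e. p* = 1600 and q* = 4431.
The ceiling of 2051 is above the equilibrium price 1600, so it is not binding; the market clears at p* = 1600, q* = 4431.
Since the control does not bind, no trades are prevented and deadweight loss is zero.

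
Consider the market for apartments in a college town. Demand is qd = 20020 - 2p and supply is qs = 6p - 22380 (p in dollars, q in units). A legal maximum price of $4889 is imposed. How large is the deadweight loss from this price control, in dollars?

Without the control the market clears where 20020 - 2p = 6p - 22380, i.e. p* = 5300 and q* = 9420.
Because the ceiling (4889) lies below the market-clearing price, it is binding.
At p = 4889: qd = 20020 - 2·4889 = 10242 and qs = 6·4889 - 22380 = 6954.
Quantity traded falls to 6954. At q = 6954 the demand price is (20020 - 6954)/2 = 6533 and the supply price is (22380 + 6954)/6 = 4889.
Deadweight loss = ½ · (6533 - 4889) · (9420 - 6954) = ½ · 1644 · 2466 = 2027052.

2027052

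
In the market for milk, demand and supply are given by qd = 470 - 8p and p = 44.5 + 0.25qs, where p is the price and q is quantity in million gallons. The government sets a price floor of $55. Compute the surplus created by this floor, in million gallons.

Rearranging supply gives qs = 4p - 178. Without the control the market clears where 470 - 8p = 4p - 178, i.e. p* = 54 and q* = 38.
Since 55 > 54, the floor is binding.
At p = 55: qd = 470 - 8·55 = 30 and qs = 4·55 - 178 = 42.
Surplus = qs - qd = 42 - 30 = 12.

12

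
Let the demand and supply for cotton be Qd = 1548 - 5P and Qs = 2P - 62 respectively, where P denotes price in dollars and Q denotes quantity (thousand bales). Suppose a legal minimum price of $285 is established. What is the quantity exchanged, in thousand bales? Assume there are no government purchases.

123

Setting quantity demanded equal to quantity supplied, 1548 - 5P = 2P - 62, gives P* = 230 and Q* = 398.
Because the floor (285) lies above the market-clearing price, it is binding.
At P = 285: Qd = 1548 - 5·285 = 123 and Qs = 2·285 - 62 = 508.
The quantity actually transacted is the short side, demand: 123.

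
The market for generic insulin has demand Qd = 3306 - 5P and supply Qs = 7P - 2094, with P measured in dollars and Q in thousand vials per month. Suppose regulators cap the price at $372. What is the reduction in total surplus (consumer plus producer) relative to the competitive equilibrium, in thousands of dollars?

51105.6

Without the control the market clears where 3306 - 5P = 7P - 2094, i.e. P* = 450 and Q* = 1056.
Because the ceiling (372) lies below the market-clearing price, it is binding.
At P = 372: Qd = 3306 - 5·372 = 1446 and Qs = 7·372 - 2094 = 510.
Quantity traded falls to 510. At Q = 510 the demand price is (3306 - 510)/5 = 559.2 and the supply price is (2094 + 510)/7 = 372.
Deadweight loss = ½ · (559.2 - 372) · (1056 - 510) = ½ · 187.2 · 546 = 51105.6.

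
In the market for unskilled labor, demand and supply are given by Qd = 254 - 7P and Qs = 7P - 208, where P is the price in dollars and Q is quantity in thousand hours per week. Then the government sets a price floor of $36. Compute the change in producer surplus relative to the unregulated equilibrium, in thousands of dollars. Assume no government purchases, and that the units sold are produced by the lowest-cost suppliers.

Setting quantity demanded equal to quantity supplied, 254 - 7P = 7P - 208, gives P* = 33 and Q* = 23.
The floor of 36 is above the equilibrium price 33, so it binds.
At P = 36: Qd = 254 - 7·36 = 2 and Qs = 7·36 - 208 = 44.
Producer surplus without the control is ½ · (33 - 208/7) · 23 = 529/14.
With the floor, 2 units are sold at 36. The supply price at Q = 2 is 30, so PS = ½ · [(36 - 208/7) + (36 - 30)] · 2 = 86/7.
Change in producer surplus = 86/7 - 529/14 = -25.5.

-25.5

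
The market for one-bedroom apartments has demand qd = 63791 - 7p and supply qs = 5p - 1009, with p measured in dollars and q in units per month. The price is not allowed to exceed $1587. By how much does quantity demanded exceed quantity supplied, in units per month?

Without the control the market clears where 63791 - 7p = 5p - 1009, i.e. p* = 5400 and q* = 25991.
Because the ceiling (1587) lies below the market-clearing price, it is binding.
At p = 1587: qd = 63791 - 7·1587 = 52682 and qs = 5·1587 - 1009 = 6926.
Shortage = qd - qs = 52682 - 6926 = 45756.

45756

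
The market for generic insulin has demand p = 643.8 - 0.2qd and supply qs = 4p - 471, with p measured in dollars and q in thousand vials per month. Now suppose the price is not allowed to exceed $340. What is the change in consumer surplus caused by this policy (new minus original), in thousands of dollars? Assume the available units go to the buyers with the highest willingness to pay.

54390

Rearranging demand gives qd = 3219 - 5p. Equilibrium: 3219 - 5p = 4p - 471, so 3690 = 9p and p* = 410, q* = 1169.
Because the ceiling (340) lies below the market-clearing price, it is binding.
At p = 340: qd = 3219 - 5·340 = 1519 and qs = 4·340 - 471 = 889.
Consumer surplus without the control is ½ · (643.8 - 410) · 1169 = 136656.1.
With the ceiling, 889 units are sold at 340 (assume they go to the highest-value buyers). The demand price at q = 889 is 466, so CS = ½ · [(643.8 - 340) + (466 - 340)] · 889 = 191046.1.
Change in consumer surplus = 191046.1 - 136656.1 = 54390.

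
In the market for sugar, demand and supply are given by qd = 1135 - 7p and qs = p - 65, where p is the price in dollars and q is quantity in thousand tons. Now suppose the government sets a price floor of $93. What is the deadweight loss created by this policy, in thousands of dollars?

Without the control the market clears where 1135 - 7p = p - 65, i.e. p* = 150 and q* = 85.
Since 93 is below p* = 150, the floor does not bind and the free-market outcome prevails.
Since the control does not bind, no trades are prevented and deadweight loss is zero.

0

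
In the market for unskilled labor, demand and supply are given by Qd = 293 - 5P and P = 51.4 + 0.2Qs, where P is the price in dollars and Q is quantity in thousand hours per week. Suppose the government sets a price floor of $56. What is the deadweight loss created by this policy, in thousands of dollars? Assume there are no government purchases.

Rearranging supply gives Qs = 5P - 257. In a free market, 293 - 5P = 5P - 257 gives the equilibrium P* = 55, Q* = 18.
Since 56 > 55, the floor is binding.
At P = 56: Qd = 293 - 5·56 = 13 and Qs = 5·56 - 257 = 23.
Quantity traded falls to 13. At Q = 13 the demand price is (293 - 13)/5 = 56 and the supply price is (257 + 13)/5 = 54.
Deadweight loss = ½ · (56 - 54) · (18 - 13) = ½ · 2 · 5 = 5.

5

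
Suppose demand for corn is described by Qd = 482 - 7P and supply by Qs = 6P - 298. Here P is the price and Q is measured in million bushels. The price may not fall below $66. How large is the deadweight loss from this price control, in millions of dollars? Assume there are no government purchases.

273

Setting quantity demanded equal to quantity supplied, 482 - 7P = 6P - 298, gives P* = 60 and Q* = 62.
The floor of 66 is above the equilibrium price 60, so it binds.
At P = 66: Qd = 482 - 7·66 = 20 and Qs = 6·66 - 298 = 98.
Quantity traded falls to 20. At Q = 20 the demand price is (482 - 20)/7 = 66 and the supply price is (298 + 20)/6 = 53.
Deadweight loss = ½ · (66 - 53) · (62 - 20) = ½ · 13 · 42 = 273.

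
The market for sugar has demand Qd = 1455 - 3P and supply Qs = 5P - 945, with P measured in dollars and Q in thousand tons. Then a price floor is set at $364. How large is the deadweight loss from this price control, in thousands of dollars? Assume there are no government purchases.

9830.4

In a free market, 1455 - 3P = 5P - 945 gives the equilibrium P* = 300, Q* = 555.
The floor of 364 is above the equilibrium price 300, so it binds.
At P = 364: Qd = 1455 - 3·364 = 363 and Qs = 5·364 - 945 = 875.
Quantity traded falls to 363. At Q = 363 the demand price is (1455 - 363)/3 = 364 and the supply price is (945 + 363)/5 = 261.6.
Deadweight loss = ½ · (364 - 261.6) · (555 - 363) = ½ · 102.4 · 192 = 9830.4.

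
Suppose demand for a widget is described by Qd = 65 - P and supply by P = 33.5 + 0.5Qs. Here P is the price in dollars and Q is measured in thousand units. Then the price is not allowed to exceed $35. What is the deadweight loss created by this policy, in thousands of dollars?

243

Rearranging supply gives Qs = 2P - 67. Equilibrium: 65 - P = 2P - 67, so 132 = 3P and P* = 44, Q* = 21.
Since 35 < 44, the ceiling is binding.
At P = 35: Qd = 65 - 35 = 30 and Qs = 2·35 - 67 = 3.
Quantity traded falls to 3. At Q = 3 the demand price is 65 - 3 = 62 and the supply price is (67 + 3)/2 = 35.
Deadweight loss = ½ · (62 - 35) · (21 - 3) = ½ · 27 · 18 = 243.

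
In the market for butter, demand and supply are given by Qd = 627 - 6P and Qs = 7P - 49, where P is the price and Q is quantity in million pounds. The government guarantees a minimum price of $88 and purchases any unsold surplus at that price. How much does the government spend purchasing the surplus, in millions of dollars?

In a free market, 627 - 6P = 7P - 49 gives the equilibrium P* = 52, Q* = 315.
Since 88 > 52, the floor is binding.
At P = 88: Qd = 627 - 6·88 = 99 and Qs = 7·88 - 49 = 567.
Surplus = Qs - Qd = 468.
Government expenditure = surplus × support price = 468 × 88 = 41184.

41184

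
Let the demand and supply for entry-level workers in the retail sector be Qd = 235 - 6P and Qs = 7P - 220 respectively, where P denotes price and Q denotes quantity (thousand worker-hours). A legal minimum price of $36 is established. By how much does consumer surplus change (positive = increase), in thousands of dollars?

In a free market, 235 - 6P = 7P - 220 gives the equilibrium P* = 35, Q* = 25.
Since 36 > 35, the floor is binding.
At P = 36: Qd = 235 - 6·36 = 19 and Qs = 7·36 - 220 = 32.
Consumer surplus without the control is ½ · (235/6 - 35) · 25 = 625/12.
With the floor, consumers buy 19 units at 36, so CS = ½ · (235/6 - 36) · 19 = 361/12.
Change in consumer surplus = 361/12 - 625/12 = -22.

-22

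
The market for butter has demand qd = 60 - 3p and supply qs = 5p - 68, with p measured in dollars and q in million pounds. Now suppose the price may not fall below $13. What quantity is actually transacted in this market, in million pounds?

Setting quantity demanded equal to quantity supplied, 60 - 3p = 5p - 68, gives p* = 16 and q* = 12.
The floor of 13 is below the equilibrium price 16, so it is not binding; the market clears at p* = 16, q* = 12.

12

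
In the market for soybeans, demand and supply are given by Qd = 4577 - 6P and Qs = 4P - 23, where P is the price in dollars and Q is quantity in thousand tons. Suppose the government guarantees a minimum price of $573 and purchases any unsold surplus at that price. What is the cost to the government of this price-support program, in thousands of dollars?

647490

In a free market, 4577 - 6P = 4P - 23 gives the equilibrium P* = 460, Q* = 1817.
Because the floor (573) lies above the market-clearing price, it is binding.
At P = 573: Qd = 4577 - 6·573 = 1139 and Qs = 4·573 - 23 = 2269.
Surplus = Qs - Qd = 1130.
Government expenditure = surplus × support price = 1130 × 573 = 647490.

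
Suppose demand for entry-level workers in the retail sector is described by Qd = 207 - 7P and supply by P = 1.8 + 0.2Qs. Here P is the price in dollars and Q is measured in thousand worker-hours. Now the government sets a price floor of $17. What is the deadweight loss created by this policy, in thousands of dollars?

0

Rearranging supply gives Qs = 5P - 9. Setting quantity demanded equal to quantity supplied, 207 - 7P = 5P - 9, gives P* = 18 and Q* = 81.
The floor of 17 is below the equilibrium price 18, so it is not binding; the market clears at P* = 18, Q* = 81.
Since the control does not bind, no trades are prevented and deadweight loss is zero.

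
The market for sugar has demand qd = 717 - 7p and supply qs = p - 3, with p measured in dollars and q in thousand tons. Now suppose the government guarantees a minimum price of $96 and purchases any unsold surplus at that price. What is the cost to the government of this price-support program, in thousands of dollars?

4608

In a free market, 717 - 7p = p - 3 gives the equilibrium p* = 90, q* = 87.
Because the floor (96) lies above the market-clearing price, it is binding.
At p = 96: qd = 717 - 7·96 = 45 and qs = 96 - 3 = 93.
Surplus = qs - qd = 48.
Government expenditure = surplus × support price = 48 × 96 = 4608.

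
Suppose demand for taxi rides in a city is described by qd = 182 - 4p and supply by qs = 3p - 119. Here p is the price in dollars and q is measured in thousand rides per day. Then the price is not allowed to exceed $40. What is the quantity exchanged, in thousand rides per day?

1

Setting quantity demanded equal to quantity supplied, 182 - 4p = 3p - 119, gives p* = 43 and q* = 10.
Because the ceiling (40) lies below the market-clearing price, it is binding.
At p = 40: qd = 182 - 4·40 = 22 and qs = 3·40 - 119 = 1.
The quantity actually transacted is the short side, supply: 1.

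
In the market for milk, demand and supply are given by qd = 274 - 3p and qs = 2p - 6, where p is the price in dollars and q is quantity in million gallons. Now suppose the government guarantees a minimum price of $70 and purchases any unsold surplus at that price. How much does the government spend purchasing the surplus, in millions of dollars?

Equilibrium: 274 - 3p = 2p - 6, so 280 = 5p and p* = 56, q* = 106.
The floor of 70 is above the equilibrium price 56, so it binds.
At p = 70: qd = 274 - 3·70 = 64 and qs = 2·70 - 6 = 134.
Surplus = qs - qd = 70.
Government expenditure = surplus × support price = 70 × 70 = 4900.

4900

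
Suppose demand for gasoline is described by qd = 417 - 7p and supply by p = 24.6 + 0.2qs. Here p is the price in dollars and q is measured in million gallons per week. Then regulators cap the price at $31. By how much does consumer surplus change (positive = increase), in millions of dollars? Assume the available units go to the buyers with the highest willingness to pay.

Rearranging supply gives qs = 5p - 123. Setting quantity demanded equal to quantity supplied, 417 - 7p = 5p - 123, gives p* = 45 and q* = 102.
Since 31 < 45, the ceiling is binding.
At p = 31: qd = 417 - 7·31 = 200 and qs = 5·31 - 123 = 32.
Consumer surplus without the control is ½ · (417/7 - 45) · 102 = 5202/7.
With the ceiling, 32 units are sold at 31 (assume they go to the highest-value buyers). The demand price at q = 32 is 55, so CS = ½ · [(417/7 - 31) + (55 - 31)] · 32 = 5888/7.
Change in consumer surplus = 5888/7 - 5202/7 = 98.

98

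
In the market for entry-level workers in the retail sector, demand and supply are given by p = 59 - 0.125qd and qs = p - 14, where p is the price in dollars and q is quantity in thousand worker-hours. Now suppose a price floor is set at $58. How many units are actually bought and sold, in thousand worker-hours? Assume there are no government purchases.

Rearranging demand gives qd = 472 - 8p. Setting quantity demanded equal to quantity supplied, 472 - 8p = p - 14, gives p* = 54 and q* = 40.
Because the floor (58) lies above the market-clearing price, it is binding.
At p = 58: qd = 472 - 8·58 = 8 and qs = 58 - 14 = 44.
The quantity actually transacted is the short side, demand: 8.

8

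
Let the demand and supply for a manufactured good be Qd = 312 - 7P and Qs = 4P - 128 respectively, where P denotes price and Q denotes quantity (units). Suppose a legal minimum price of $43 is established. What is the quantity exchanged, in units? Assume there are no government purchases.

11

In a free market, 312 - 7P = 4P - 128 gives the equilibrium P* = 40, Q* = 32.
Because the floor (43) lies above the market-clearing price, it is binding.
At P = 43: Qd = 312 - 7·43 = 11 and Qs = 4·43 - 128 = 44.
The quantity actually transacted is the short side, demand: 11.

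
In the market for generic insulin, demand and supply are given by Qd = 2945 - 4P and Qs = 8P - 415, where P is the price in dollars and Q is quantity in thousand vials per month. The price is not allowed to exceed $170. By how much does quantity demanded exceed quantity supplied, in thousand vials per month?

1320

In a free market, 2945 - 4P = 8P - 415 gives the equilibrium P* = 280, Q* = 1825.
Because the ceiling (170) lies below the market-clearing price, it is binding.
At P = 170: Qd = 2945 - 4·170 = 2265 and Qs = 8·170 - 415 = 945.
Shortage = Qd - Qs = 2265 - 945 = 1320.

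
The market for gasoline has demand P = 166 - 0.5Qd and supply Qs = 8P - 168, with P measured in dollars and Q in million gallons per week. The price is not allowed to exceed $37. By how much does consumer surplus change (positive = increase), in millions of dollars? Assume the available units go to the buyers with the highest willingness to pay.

Rearranging demand gives Qd = 332 - 2P. Without the control the market clears where 332 - 2P = 8P - 168, i.e. P* = 50 and Q* = 232.
Because the ceiling (37) lies below the market-clearing price, it is binding.
At P = 37: Qd = 332 - 2·37 = 258 and Qs = 8·37 - 168 = 128.
Consumer surplus without the control is ½ · (166 - 50) · 232 = 13456.
With the ceiling, 128 units are sold at 37 (assume they go to the highest-value buyers). The demand price at Q = 128 is 102, so CS = ½ · [(166 - 37) + (102 - 37)] · 128 = 12416.
Change in consumer surplus = 12416 - 13456 = -1040.

-1040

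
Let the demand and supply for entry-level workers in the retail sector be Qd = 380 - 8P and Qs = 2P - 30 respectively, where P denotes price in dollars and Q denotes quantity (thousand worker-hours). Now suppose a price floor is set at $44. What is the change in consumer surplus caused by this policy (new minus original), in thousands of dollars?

-120

Equilibrium: 380 - 8P = 2P - 30, so 410 = 10P and P* = 41, Q* = 52.
The floor of 44 is above the equilibrium price 41, so it binds.
At P = 44: Qd = 380 - 8·44 = 28 and Qs = 2·44 - 30 = 58.
Consumer surplus without the control is ½ · (47.5 - 41) · 52 = 169.
With the floor, consumers buy 28 units at 44, so CS = ½ · (47.5 - 44) · 28 = 49.
Change in consumer surplus = 49 - 169 = -120.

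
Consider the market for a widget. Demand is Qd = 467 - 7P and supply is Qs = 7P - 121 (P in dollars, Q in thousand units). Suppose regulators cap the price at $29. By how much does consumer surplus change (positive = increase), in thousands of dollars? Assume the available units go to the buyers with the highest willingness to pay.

Without the control the market clears where 467 - 7P = 7P - 121, i.e. P* = 42 and Q* = 173.
Because the ceiling (29) lies below the market-clearing price, it is binding.
At P = 29: Qd = 467 - 7·29 = 264 and Qs = 7·29 - 121 = 82.
Consumer surplus without the control is ½ · (467/7 - 42) · 173 = 29929/14.
With the ceiling, 82 units are sold at 29 (assume they go to the highest-value buyers). The demand price at Q = 82 is 55, so CS = ½ · [(467/7 - 29) + (55 - 29)] · 82 = 18286/7.
Change in consumer surplus = 18286/7 - 29929/14 = 474.5.

474.5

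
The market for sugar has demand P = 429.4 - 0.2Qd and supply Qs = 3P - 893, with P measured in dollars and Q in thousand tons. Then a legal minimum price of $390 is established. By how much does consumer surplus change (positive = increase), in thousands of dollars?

-2220

Rearranging demand gives Qd = 2147 - 5P. Equilibrium: 2147 - 5P = 3P - 893, so 3040 = 8P and P* = 380, Q* = 247.
The floor of 390 is above the equilibrium price 380, so it binds.
At P = 390: Qd = 2147 - 5·390 = 197 and Qs = 3·390 - 893 = 277.
Consumer surplus without the control is ½ · (429.4 - 380) · 247 = 6100.9.
With the floor, consumers buy 197 units at 390, so CS = ½ · (429.4 - 390) · 197 = 3880.9.
Change in consumer surplus = 3880.9 - 6100.9 = -2220.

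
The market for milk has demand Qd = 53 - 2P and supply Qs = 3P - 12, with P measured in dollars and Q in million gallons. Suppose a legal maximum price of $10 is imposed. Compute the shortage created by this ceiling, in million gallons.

Setting quantity demanded equal to quantity supplied, 53 - 2P = 3P - 12, gives P* = 13 and Q* = 27.
The ceiling of 10 is below the equilibrium price 13, so it binds.
At P = 10: Qd = 53 - 2·10 = 33 and Qs = 3·10 - 12 = 18.
Shortage = Qd - Qs = 33 - 18 = 15.

15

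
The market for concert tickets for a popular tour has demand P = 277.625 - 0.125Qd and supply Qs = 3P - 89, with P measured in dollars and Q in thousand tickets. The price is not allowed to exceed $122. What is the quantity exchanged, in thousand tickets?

277

Rearranging demand gives Qd = 2221 - 8P. Setting quantity demanded equal to quantity supplied, 2221 - 8P = 3P - 89, gives P* = 210 and Q* = 541.
The ceiling of 122 is below the equilibrium price 210, so it binds.
At P = 122: Qd = 2221 - 8·122 = 1245 and Qs = 3·122 - 89 = 277.
The quantity actually transacted is the short side, supply: 277.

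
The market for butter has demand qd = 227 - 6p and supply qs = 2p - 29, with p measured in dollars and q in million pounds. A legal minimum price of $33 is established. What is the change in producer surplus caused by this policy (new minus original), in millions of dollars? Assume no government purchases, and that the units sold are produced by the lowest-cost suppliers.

20

Setting quantity demanded equal to quantity supplied, 227 - 6p = 2p - 29, gives p* = 32 and q* = 35.
The floor of 33 is above the equilibrium price 32, so it binds.
At p = 33: qd = 227 - 6·33 = 29 and qs = 2·33 - 29 = 37.
Producer surplus without the control is ½ · (32 - 14.5) · 35 = 306.25.
With the floor, 29 units are sold at 33. The supply price at q = 29 is 29, so PS = ½ · [(33 - 14.5) + (33 - 29)] · 29 = 326.25.
Change in producer surplus = 326.25 - 306.25 = 20.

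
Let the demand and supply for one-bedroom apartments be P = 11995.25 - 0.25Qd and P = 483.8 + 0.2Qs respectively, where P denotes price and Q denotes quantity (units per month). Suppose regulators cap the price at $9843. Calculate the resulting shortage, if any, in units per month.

Rearranging demand gives Qd = 47981 - 4P; rearranging supply gives Qs = 5P - 2419. Setting quantity demanded equal to quantity supplied, 47981 - 4P = 5P - 2419, gives P* = 5600 and Q* = 25581.
The ceiling of 9843 is above the equilibrium price 5600, so it is not binding; the market clears at P* = 5600, Q* = 25581.
Since the control does not bind, there is no shortage.

0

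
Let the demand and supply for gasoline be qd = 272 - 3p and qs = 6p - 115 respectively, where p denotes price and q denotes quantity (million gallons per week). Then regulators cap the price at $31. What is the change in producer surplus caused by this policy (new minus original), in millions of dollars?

-1284

Setting quantity demanded equal to quantity supplied, 272 - 3p = 6p - 115, gives p* = 43 and q* = 143.
Because the ceiling (31) lies below the market-clearing price, it is binding.
At p = 31: qd = 272 - 3·31 = 179 and qs = 6·31 - 115 = 71.
Producer surplus without the control is ½ · (43 - 115/6) · 143 = 20449/12.
With the ceiling, producers sell 71 units at 31, so PS = ½ · (31 - 115/6) · 71 = 5041/12.
Change in producer surplus = 5041/12 - 20449/12 = -1284.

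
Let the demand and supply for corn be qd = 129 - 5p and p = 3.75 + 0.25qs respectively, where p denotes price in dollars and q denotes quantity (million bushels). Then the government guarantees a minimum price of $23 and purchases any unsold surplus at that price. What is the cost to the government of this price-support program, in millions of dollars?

Rearranging supply gives qs = 4p - 15. Setting quantity demanded equal to quantity supplied, 129 - 5p = 4p - 15, gives p* = 16 and q* = 49.
Because the floor (23) lies above the market-clearing price, it is binding.
At p = 23: qd = 129 - 5·23 = 14 and qs = 4·23 - 15 = 77.
Surplus = qs - qd = 63.
Government expenditure = surplus × support price = 63 × 23 = 1449.

1449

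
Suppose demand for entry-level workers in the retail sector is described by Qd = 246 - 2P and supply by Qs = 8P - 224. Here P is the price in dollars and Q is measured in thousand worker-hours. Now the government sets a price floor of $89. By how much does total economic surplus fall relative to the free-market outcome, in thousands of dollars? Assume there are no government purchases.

2205

In a free market, 246 - 2P = 8P - 224 gives the equilibrium P* = 47, Q* = 152.
Because the floor (89) lies above the market-clearing price, it is binding.
At P = 89: Qd = 246 - 2·89 = 68 and Qs = 8·89 - 224 = 488.
Quantity traded falls to 68. At Q = 68 the demand price is (246 - 68)/2 = 89 and the supply price is (224 + 68)/8 = 36.5.
Deadweight loss = ½ · (89 - 36.5) · (152 - 68) = ½ · 52.5 · 84 = 2205.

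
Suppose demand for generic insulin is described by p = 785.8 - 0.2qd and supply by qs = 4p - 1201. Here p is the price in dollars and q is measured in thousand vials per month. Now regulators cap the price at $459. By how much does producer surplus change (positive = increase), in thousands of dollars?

-95127

Rearranging demand gives qd = 3929 - 5p. Setting quantity demanded equal to quantity supplied, 3929 - 5p = 4p - 1201, gives p* = 570 and q* = 1079.
Since 459 < 570, the ceiling is binding.
At p = 459: qd = 3929 - 5·459 = 1634 and qs = 4·459 - 1201 = 635.
Producer surplus without the control is ½ · (570 - 300.25) · 1079 = 145530.125.
With the ceiling, producers sell 635 units at 459, so PS = ½ · (459 - 300.25) · 635 = 50403.125.
Change in producer surplus = 50403.125 - 145530.125 = -95127.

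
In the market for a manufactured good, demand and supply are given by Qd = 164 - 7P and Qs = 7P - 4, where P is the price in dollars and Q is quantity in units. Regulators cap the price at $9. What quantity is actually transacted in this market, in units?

59

Setting quantity demanded equal to quantity supplied, 164 - 7P = 7P - 4, gives P* = 12 and Q* = 80.
Because the ceiling (9) lies below the market-clearing price, it is binding.
At P = 9: Qd = 164 - 7·9 = 101 and Qs = 7·9 - 4 = 59.
The quantity actually transacted is the short side, supply: 59.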